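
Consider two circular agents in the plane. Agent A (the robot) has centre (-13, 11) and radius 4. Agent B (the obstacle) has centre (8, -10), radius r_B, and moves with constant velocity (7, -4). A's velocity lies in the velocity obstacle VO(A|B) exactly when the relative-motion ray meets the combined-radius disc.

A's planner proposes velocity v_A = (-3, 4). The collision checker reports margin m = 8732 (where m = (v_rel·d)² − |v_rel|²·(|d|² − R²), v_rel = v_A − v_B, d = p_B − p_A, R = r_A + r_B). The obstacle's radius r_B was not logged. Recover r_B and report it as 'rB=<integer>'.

m = 8732
d = (21, -21);  v_rel = (-10, 8),  |v_rel|² = 164
v_rel×d = (-10)·(-21) − (8)·(21) = 42
since m = R²·164 − 42²:  R² = (1764 + 8732) / 164 = 64
R = √64 = 8  ⇒  r_B = 8 − 4 = 4

rB=4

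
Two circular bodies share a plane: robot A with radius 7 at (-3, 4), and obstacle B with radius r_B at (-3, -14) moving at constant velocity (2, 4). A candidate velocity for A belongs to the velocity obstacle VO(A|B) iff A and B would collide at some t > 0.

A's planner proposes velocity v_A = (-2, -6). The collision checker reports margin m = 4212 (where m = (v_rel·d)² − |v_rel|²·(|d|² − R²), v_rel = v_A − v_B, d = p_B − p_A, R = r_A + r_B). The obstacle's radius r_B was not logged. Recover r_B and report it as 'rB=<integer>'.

m = 4212
d = (0, -18);  v_rel = (-4, -10),  |v_rel|² = 116
v_rel×d = (-4)·(-18) − (-10)·(0) = 72
since m = R²·116 − 72²:  R² = (5184 + 4212) / 116 = 81
R = √81 = 9  ⇒  r_B = 9 − 7 = 2

rB=2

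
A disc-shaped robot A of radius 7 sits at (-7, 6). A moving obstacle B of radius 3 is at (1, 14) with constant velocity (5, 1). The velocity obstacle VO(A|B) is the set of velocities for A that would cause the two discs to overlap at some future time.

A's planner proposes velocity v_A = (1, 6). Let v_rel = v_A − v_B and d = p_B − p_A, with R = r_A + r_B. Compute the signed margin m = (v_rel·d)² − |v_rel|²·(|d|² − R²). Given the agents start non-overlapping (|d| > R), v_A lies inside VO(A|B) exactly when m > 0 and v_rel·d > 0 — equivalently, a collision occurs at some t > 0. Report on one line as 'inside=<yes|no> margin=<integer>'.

d = (8, 8),  |d|² = 128;  R = 7+3 = 10,  c = 128−10² = 28
v_rel = (-4, 5),  |v_rel|² = 41;  v_rel·d = (-4)·(8) + (5)·(8) = 8
41·t² − 16·t + 28 = 0  ⇒  m = 8² − 41·28 = -1084
m = -1084 < 0,  v_rel·d = 8 > 0  ⇒  outside

inside=no margin=-1084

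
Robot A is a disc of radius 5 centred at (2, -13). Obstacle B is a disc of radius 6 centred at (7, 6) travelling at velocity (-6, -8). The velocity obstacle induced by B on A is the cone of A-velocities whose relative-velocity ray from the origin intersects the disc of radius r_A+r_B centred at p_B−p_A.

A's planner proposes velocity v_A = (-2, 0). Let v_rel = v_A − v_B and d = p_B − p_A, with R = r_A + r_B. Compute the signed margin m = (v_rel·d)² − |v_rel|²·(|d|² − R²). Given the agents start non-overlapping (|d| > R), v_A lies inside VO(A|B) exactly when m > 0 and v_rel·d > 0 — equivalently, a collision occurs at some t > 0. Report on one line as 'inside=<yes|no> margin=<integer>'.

d = (5, 19),  |d|² = 386;  R = 5+6 = 11,  c = 386−11² = 265
v_rel = (4, 8),  |v_rel|² = 80;  v_rel·d = (4)·(5) + (8)·(19) = 172
80·t² − 344·t + 265 = 0  ⇒  m = 172² − 80·265 = 8384
m = 8384 > 0,  v_rel·d = 172 > 0  ⇒  inside

inside=yes margin=8384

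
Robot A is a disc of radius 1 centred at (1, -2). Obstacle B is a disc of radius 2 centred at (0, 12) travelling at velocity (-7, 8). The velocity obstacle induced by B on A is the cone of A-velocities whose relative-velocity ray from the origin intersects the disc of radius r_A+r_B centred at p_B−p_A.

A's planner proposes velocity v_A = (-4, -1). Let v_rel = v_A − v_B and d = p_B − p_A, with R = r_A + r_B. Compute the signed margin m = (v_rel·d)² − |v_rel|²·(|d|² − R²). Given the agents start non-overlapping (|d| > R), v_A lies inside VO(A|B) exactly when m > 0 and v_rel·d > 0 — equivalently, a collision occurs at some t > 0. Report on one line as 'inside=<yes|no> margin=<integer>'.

d = (-1, 14),  |d|² = 197;  R = 1+2 = 3,  c = 197−3² = 188
v_rel = (3, -9),  |v_rel|² = 90;  v_rel·d = (3)·(-1) + (-9)·(14) = -129
90·t² + 258·t + 188 = 0  ⇒  m = (-129)² − 90·188 = -279
m = -279 < 0,  v_rel·d = -129 < 0  ⇒  outside

inside=no margin=-279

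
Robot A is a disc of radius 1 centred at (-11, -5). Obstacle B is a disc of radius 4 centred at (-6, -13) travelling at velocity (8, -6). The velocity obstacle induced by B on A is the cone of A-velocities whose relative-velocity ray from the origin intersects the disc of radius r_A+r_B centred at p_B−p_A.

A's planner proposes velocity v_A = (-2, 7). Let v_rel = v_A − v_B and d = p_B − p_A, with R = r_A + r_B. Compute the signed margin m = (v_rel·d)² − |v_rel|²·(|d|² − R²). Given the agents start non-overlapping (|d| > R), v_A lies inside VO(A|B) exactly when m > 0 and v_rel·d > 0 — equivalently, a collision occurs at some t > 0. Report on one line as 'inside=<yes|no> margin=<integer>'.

d = (5, -8),  |d|² = 89;  R = 1+4 = 5,  c = 89−5² = 64
v_rel = (-10, 13),  |v_rel|² = 269;  v_rel·d = (-10)·(5) + (13)·(-8) = -154
269·t² + 308·t + 64 = 0  ⇒  m = (-154)² − 269·64 = 6500
m = 6500 > 0,  v_rel·d = -154 < 0  ⇒  outside

inside=no margin=6500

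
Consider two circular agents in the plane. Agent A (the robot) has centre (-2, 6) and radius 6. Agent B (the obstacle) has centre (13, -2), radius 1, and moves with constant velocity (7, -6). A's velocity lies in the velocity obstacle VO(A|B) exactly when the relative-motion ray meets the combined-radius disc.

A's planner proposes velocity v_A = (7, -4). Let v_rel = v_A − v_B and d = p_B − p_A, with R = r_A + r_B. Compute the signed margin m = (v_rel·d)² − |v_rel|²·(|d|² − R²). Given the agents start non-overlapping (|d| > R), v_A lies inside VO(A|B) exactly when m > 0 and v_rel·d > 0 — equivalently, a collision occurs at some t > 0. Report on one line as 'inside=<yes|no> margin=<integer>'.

d = (15, -8),  |d|² = 289;  R = 6+1 = 7,  c = 289−7² = 240
v_rel = (0, 2),  |v_rel|² = 4;  v_rel·d = (0)·(15) + (2)·(-8) = -16
4·t² + 32·t + 240 = 0  ⇒  m = (-16)² − 4·240 = -704
m = -704 < 0,  v_rel·d = -16 < 0  ⇒  outside

inside=no margin=-704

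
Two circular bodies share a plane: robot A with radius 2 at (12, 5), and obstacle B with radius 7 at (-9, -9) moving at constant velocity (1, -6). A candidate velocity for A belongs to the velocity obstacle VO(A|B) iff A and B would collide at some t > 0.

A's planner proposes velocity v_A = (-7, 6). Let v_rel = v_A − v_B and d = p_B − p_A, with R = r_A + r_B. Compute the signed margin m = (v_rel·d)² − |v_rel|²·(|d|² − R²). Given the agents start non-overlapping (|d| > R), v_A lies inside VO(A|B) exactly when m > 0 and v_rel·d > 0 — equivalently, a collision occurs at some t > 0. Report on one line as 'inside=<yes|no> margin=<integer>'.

d = (-21, -14),  |d|² = 637;  R = 2+7 = 9,  c = 637−9² = 556
v_rel = (-8, 12),  |v_rel|² = 208;  v_rel·d = (-8)·(-21) + (12)·(-14) = 0
208·t² − 0·t + 556 = 0  ⇒  m = 0² − 208·556 = -115648
m = -115648 < 0,  v_rel·d = 0 = 0  ⇒  outside

inside=no margin=-115648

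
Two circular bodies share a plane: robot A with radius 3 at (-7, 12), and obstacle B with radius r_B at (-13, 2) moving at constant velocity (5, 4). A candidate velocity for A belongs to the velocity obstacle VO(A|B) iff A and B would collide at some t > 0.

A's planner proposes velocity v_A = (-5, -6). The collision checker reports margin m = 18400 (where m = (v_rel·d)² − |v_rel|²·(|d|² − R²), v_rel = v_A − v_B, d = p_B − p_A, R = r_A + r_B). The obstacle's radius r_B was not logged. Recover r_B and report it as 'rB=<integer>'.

m = 18400
d = (-6, -10);  v_rel = (-10, -10),  |v_rel|² = 200
v_rel×d = (-10)·(-10) − (-10)·(-6) = 40
since m = R²·200 − 40²:  R² = (1600 + 18400) / 200 = 100
R = √100 = 10  ⇒  r_B = 10 − 3 = 7

rB=7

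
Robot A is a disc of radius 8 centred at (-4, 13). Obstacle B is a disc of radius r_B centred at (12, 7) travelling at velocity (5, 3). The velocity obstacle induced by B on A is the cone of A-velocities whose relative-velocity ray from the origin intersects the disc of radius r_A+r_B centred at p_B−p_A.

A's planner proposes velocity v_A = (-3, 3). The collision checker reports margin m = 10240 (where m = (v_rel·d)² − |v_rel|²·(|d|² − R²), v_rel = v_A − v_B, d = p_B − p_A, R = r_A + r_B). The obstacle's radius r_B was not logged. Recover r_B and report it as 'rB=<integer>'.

m = 10240
d = (16, -6);  v_rel = (-8, 0),  |v_rel|² = 64
v_rel×d = (-8)·(-6) − (0)·(16) = 48
since m = R²·64 − 48²:  R² = (2304 + 10240) / 64 = 196
R = √196 = 14  ⇒  r_B = 14 − 8 = 6

rB=6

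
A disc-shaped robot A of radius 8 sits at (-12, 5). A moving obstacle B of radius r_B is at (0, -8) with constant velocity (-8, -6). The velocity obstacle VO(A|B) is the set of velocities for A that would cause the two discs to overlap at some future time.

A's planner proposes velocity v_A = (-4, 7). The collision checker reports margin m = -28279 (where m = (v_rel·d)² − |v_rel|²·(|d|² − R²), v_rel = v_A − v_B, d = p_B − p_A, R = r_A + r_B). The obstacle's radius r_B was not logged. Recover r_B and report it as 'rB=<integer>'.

m = -28279
d = (12, -13);  v_rel = (4, 13),  |v_rel|² = 185
v_rel×d = (4)·(-13) − (13)·(12) = -208
since m = R²·185 − (-208)²:  R² = (43264 + -28279) / 185 = 81
R = √81 = 9  ⇒  r_B = 9 − 8 = 1

rB=1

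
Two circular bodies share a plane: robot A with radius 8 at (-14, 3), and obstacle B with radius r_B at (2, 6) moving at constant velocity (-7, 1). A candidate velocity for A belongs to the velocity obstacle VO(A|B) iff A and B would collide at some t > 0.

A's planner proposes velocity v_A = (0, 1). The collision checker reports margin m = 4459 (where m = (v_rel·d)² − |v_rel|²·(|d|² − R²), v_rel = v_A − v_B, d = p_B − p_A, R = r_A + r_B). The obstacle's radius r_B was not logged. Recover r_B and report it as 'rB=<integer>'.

m = 4459
d = (16, 3);  v_rel = (7, 0),  |v_rel|² = 49
v_rel×d = (7)·(3) − (0)·(16) = 21
since m = R²·49 − 21²:  R² = (441 + 4459) / 49 = 100
R = √100 = 10  ⇒  r_B = 10 − 8 = 2

rB=2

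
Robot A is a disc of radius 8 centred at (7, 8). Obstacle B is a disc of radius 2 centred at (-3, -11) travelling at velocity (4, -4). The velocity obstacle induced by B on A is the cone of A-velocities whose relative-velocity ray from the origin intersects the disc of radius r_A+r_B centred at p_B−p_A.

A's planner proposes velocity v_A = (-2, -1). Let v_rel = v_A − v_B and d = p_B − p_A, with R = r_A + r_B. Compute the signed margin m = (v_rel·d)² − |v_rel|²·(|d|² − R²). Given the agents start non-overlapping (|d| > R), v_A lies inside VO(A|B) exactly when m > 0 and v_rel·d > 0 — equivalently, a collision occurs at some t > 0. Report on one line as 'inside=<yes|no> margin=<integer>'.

d = (-10, -19),  |d|² = 461;  R = 8+2 = 10,  c = 461−10² = 361
v_rel = (-6, 3),  |v_rel|² = 45;  v_rel·d = (-6)·(-10) + (3)·(-19) = 3
45·t² − 6·t + 361 = 0  ⇒  m = 3² − 45·361 = -16236
m = -16236 < 0,  v_rel·d = 3 > 0  ⇒  outside

inside=no margin=-16236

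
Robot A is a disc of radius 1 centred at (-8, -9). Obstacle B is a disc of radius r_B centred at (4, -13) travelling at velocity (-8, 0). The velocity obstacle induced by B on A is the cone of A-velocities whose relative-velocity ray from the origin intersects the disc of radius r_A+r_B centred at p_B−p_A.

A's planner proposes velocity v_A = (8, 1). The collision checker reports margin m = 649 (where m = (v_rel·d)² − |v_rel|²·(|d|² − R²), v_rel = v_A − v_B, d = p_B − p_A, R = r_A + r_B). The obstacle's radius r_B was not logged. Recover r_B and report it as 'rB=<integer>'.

m = 649
d = (12, -4);  v_rel = (16, 1),  |v_rel|² = 257
v_rel×d = (16)·(-4) − (1)·(12) = -76
since m = R²·257 − (-76)²:  R² = (5776 + 649) / 257 = 25
R = √25 = 5  ⇒  r_B = 5 − 1 = 4

rB=4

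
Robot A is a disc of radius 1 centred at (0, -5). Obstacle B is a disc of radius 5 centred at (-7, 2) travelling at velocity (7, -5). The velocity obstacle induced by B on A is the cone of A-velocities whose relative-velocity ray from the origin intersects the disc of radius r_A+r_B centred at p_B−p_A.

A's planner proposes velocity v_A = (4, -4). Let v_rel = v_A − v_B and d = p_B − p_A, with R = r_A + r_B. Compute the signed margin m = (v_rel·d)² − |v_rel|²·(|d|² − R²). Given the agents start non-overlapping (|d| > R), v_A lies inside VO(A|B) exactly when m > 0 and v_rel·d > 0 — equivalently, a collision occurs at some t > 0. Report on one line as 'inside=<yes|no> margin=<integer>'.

d = (-7, 7),  |d|² = 98;  R = 1+5 = 6,  c = 98−6² = 62
v_rel = (-3, 1),  |v_rel|² = 10;  v_rel·d = (-3)·(-7) + (1)·(7) = 28
10·t² − 56·t + 62 = 0  ⇒  m = 28² − 10·62 = 164
m = 164 > 0,  v_rel·d = 28 > 0  ⇒  inside

inside=yes margin=164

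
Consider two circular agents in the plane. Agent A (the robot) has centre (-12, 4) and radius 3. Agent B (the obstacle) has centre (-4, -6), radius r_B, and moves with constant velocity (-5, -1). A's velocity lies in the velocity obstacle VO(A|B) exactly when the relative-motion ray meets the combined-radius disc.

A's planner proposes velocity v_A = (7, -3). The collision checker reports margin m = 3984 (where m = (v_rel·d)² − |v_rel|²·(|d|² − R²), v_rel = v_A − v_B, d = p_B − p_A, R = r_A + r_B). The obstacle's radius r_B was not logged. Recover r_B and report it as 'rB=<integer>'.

m = 3984
d = (8, -10);  v_rel = (12, -2),  |v_rel|² = 148
v_rel×d = (12)·(-10) − (-2)·(8) = -104
since m = R²·148 − (-104)²:  R² = (10816 + 3984) / 148 = 100
R = √100 = 10  ⇒  r_B = 10 − 3 = 7

rB=7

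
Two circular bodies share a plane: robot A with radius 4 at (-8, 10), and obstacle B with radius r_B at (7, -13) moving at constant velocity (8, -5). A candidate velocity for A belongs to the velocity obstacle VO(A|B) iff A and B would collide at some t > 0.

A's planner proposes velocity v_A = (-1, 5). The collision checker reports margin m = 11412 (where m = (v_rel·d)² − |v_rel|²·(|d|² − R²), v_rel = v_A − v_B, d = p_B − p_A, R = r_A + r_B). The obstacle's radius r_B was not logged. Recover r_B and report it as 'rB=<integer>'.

m = 11412
d = (15, -23);  v_rel = (-9, 10),  |v_rel|² = 181
v_rel×d = (-9)·(-23) − (10)·(15) = 57
since m = R²·181 − 57²:  R² = (3249 + 11412) / 181 = 81
R = √81 = 9  ⇒  r_B = 9 − 4 = 5

rB=5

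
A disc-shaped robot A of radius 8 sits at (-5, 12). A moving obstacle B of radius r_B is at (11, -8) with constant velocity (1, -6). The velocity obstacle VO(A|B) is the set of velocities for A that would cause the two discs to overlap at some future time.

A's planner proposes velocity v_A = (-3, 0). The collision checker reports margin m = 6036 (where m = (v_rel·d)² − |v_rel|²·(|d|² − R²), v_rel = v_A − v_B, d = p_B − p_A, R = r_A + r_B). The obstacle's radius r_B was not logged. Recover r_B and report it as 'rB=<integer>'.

m = 6036
d = (16, -20);  v_rel = (-4, 6),  |v_rel|² = 52
v_rel×d = (-4)·(-20) − (6)·(16) = -16
since m = R²·52 − (-16)²:  R² = (256 + 6036) / 52 = 121
R = √121 = 11  ⇒  r_B = 11 − 8 = 3

rB=3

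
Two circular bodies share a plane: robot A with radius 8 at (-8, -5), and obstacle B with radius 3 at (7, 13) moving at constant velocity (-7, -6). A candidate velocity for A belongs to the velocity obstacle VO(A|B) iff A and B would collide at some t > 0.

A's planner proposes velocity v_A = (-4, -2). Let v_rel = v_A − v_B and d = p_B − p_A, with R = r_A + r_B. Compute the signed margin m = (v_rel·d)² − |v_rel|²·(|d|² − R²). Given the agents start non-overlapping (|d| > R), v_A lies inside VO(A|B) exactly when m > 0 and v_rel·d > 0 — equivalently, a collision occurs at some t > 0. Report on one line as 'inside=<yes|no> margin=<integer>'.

d = (15, 18),  |d|² = 549;  R = 8+3 = 11,  c = 549−11² = 428
v_rel = (3, 4),  |v_rel|² = 25;  v_rel·d = (3)·(15) + (4)·(18) = 117
25·t² − 234·t + 428 = 0  ⇒  m = 117² − 25·428 = 2989
m = 2989 > 0,  v_rel·d = 117 > 0  ⇒  inside

inside=yes margin=2989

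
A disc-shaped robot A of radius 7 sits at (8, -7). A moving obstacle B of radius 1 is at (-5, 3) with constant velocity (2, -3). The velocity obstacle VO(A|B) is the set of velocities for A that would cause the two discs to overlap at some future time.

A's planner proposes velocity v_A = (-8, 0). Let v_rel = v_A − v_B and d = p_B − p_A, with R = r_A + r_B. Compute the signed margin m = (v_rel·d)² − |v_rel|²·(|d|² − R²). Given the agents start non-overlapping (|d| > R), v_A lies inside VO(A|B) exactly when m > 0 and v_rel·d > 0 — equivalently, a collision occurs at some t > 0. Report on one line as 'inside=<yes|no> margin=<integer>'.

d = (-13, 10),  |d|² = 269;  R = 7+1 = 8,  c = 269−8² = 205
v_rel = (-10, 3),  |v_rel|² = 109;  v_rel·d = (-10)·(-13) + (3)·(10) = 160
109·t² − 320·t + 205 = 0  ⇒  m = 160² − 109·205 = 3255
m = 3255 > 0,  v_rel·d = 160 > 0  ⇒  inside

inside=yes margin=3255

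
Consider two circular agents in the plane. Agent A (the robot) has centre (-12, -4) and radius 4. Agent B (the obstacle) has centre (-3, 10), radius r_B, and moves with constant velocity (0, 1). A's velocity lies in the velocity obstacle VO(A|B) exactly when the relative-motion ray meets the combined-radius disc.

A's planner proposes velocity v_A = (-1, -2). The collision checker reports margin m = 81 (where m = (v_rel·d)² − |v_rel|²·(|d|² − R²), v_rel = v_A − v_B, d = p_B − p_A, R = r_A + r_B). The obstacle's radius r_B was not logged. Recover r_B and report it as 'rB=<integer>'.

m = 81
d = (9, 14);  v_rel = (-1, -3),  |v_rel|² = 10
v_rel×d = (-1)·(14) − (-3)·(9) = 13
since m = R²·10 − 13²:  R² = (169 + 81) / 10 = 25
R = √25 = 5  ⇒  r_B = 5 − 4 = 1

rB=1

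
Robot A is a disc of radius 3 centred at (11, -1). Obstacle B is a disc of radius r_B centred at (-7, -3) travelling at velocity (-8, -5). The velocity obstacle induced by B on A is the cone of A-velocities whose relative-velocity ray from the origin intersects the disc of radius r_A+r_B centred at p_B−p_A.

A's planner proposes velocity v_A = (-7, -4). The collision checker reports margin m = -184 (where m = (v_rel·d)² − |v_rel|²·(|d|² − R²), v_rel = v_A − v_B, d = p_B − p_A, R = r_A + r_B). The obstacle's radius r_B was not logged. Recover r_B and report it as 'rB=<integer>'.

m = -184
d = (-18, -2);  v_rel = (1, 1),  |v_rel|² = 2
v_rel×d = (1)·(-2) − (1)·(-18) = 16
since m = R²·2 − 16²:  R² = (256 + -184) / 2 = 36
R = √36 = 6  ⇒  r_B = 6 − 3 = 3

rB=3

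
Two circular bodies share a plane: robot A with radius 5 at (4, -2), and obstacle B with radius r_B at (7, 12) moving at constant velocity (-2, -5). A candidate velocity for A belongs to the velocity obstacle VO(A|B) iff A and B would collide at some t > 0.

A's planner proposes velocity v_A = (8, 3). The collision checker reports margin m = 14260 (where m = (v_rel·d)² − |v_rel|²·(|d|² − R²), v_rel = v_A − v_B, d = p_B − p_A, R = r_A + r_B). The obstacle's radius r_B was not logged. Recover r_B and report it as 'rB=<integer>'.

m = 14260
d = (3, 14);  v_rel = (10, 8),  |v_rel|² = 164
v_rel×d = (10)·(14) − (8)·(3) = 116
since m = R²·164 − 116²:  R² = (13456 + 14260) / 164 = 169
R = √169 = 13  ⇒  r_B = 13 − 5 = 8

rB=8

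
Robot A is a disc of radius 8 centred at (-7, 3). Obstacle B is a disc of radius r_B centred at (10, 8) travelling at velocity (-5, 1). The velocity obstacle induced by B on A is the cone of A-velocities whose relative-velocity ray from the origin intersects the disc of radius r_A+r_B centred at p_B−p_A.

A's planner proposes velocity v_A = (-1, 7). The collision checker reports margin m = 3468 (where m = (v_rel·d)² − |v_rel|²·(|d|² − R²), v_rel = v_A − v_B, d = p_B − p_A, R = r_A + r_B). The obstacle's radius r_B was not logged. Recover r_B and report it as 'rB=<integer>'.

m = 3468
d = (17, 5);  v_rel = (4, 6),  |v_rel|² = 52
v_rel×d = (4)·(5) − (6)·(17) = -82
since m = R²·52 − (-82)²:  R² = (6724 + 3468) / 52 = 196
R = √196 = 14  ⇒  r_B = 14 − 8 = 6

rB=6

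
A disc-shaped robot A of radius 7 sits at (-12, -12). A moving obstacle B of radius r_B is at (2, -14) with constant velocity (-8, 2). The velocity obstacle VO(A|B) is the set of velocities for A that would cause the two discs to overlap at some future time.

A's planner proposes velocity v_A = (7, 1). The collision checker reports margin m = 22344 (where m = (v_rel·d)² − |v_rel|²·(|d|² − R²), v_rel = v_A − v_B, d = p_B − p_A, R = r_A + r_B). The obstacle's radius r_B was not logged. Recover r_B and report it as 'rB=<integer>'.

m = 22344
d = (14, -2);  v_rel = (15, -1),  |v_rel|² = 226
v_rel×d = (15)·(-2) − (-1)·(14) = -16
since m = R²·226 − (-16)²:  R² = (256 + 22344) / 226 = 100
R = √100 = 10  ⇒  r_B = 10 − 7 = 3

rB=3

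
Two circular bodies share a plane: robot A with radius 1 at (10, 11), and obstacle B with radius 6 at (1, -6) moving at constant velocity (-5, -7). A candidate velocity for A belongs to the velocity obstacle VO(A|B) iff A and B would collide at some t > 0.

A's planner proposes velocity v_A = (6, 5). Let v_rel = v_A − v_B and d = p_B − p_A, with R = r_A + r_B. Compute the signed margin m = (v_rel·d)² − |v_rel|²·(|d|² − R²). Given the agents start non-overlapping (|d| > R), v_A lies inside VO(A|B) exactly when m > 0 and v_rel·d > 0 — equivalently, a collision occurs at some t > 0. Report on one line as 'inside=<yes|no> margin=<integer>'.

d = (-9, -17),  |d|² = 370;  R = 1+6 = 7,  c = 370−7² = 321
v_rel = (11, 12),  |v_rel|² = 265;  v_rel·d = (11)·(-9) + (12)·(-17) = -303
265·t² + 606·t + 321 = 0  ⇒  m = (-303)² − 265·321 = 6744
m = 6744 > 0,  v_rel·d = -303 < 0  ⇒  outside

inside=no margin=6744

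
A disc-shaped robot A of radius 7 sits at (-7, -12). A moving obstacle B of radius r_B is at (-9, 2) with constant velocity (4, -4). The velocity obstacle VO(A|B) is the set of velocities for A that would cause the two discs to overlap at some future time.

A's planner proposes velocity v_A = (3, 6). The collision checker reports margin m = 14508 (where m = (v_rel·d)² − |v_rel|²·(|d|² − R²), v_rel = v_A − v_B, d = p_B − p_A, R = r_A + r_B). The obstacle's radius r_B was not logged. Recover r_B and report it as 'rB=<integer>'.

m = 14508
d = (-2, 14);  v_rel = (-1, 10),  |v_rel|² = 101
v_rel×d = (-1)·(14) − (10)·(-2) = 6
since m = R²·101 − 6²:  R² = (36 + 14508) / 101 = 144
R = √144 = 12  ⇒  r_B = 12 − 7 = 5

rB=5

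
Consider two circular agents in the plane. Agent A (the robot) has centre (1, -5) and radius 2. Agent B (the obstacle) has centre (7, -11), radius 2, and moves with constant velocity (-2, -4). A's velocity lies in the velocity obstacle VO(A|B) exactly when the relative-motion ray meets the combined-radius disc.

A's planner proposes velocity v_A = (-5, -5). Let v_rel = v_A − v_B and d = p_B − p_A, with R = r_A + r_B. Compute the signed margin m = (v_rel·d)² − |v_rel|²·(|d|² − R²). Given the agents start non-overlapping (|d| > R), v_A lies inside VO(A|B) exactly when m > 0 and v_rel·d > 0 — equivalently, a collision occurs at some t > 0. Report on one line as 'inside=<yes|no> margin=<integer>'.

d = (6, -6),  |d|² = 72;  R = 2+2 = 4,  c = 72−4² = 56
v_rel = (-3, -1),  |v_rel|² = 10;  v_rel·d = (-3)·(6) + (-1)·(-6) = -12
10·t² + 24·t + 56 = 0  ⇒  m = (-12)² − 10·56 = -416
m = -416 < 0,  v_rel·d = -12 < 0  ⇒  outside

inside=no margin=-416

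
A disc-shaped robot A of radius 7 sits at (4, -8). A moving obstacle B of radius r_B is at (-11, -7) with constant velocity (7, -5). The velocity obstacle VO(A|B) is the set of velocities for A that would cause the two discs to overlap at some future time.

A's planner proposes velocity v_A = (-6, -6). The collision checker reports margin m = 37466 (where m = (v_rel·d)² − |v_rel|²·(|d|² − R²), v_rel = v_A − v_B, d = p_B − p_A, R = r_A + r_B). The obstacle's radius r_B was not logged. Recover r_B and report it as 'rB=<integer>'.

m = 37466
d = (-15, 1);  v_rel = (-13, -1),  |v_rel|² = 170
v_rel×d = (-13)·(1) − (-1)·(-15) = -28
since m = R²·170 − (-28)²:  R² = (784 + 37466) / 170 = 225
R = √225 = 15  ⇒  r_B = 15 − 7 = 8

rB=8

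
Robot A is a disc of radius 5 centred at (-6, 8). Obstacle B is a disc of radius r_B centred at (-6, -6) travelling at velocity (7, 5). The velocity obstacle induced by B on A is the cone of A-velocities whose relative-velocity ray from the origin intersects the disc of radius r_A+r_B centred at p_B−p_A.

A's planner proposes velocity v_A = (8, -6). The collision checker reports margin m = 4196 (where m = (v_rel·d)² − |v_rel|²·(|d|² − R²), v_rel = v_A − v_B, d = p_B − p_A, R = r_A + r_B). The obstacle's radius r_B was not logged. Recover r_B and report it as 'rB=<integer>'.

m = 4196
d = (0, -14);  v_rel = (1, -11),  |v_rel|² = 122
v_rel×d = (1)·(-14) − (-11)·(0) = -14
since m = R²·122 − (-14)²:  R² = (196 + 4196) / 122 = 36
R = √36 = 6  ⇒  r_B = 6 − 5 = 1

rB=1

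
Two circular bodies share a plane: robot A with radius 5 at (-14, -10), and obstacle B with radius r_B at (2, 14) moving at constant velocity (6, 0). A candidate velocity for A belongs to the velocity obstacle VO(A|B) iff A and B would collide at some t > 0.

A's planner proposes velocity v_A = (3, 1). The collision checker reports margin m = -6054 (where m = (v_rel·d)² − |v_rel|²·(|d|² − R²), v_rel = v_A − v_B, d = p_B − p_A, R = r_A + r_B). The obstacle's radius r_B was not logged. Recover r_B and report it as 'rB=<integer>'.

m = -6054
d = (16, 24);  v_rel = (-3, 1),  |v_rel|² = 10
v_rel×d = (-3)·(24) − (1)·(16) = -88
since m = R²·10 − (-88)²:  R² = (7744 + -6054) / 10 = 169
R = √169 = 13  ⇒  r_B = 13 − 5 = 8

rB=8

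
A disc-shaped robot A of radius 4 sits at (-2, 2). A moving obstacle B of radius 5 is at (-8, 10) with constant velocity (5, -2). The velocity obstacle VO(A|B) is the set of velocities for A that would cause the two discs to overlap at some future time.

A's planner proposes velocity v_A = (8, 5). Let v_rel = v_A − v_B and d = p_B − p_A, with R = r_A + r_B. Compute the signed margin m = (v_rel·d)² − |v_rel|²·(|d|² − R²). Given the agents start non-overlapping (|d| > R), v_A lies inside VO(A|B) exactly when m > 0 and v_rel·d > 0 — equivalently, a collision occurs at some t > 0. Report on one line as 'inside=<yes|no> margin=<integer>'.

d = (-6, 8),  |d|² = 100;  R = 4+5 = 9,  c = 100−9² = 19
v_rel = (3, 7),  |v_rel|² = 58;  v_rel·d = (3)·(-6) + (7)·(8) = 38
58·t² − 76·t + 19 = 0  ⇒  m = 38² − 58·19 = 342
m = 342 > 0,  v_rel·d = 38 > 0  ⇒  inside

inside=yes margin=342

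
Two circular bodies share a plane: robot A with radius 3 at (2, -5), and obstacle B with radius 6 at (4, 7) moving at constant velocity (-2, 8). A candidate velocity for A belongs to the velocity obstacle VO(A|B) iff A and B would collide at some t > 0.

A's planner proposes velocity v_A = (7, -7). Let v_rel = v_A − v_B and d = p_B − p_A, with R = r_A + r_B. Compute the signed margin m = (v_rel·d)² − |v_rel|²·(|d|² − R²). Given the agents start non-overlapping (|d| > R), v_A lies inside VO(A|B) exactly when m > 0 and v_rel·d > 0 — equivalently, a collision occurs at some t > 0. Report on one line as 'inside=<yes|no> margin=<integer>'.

d = (2, 12),  |d|² = 148;  R = 3+6 = 9,  c = 148−9² = 67
v_rel = (9, -15),  |v_rel|² = 306;  v_rel·d = (9)·(2) + (-15)·(12) = -162
306·t² + 324·t + 67 = 0  ⇒  m = (-162)² − 306·67 = 5742
m = 5742 > 0,  v_rel·d = -162 < 0  ⇒  outside

inside=no margin=5742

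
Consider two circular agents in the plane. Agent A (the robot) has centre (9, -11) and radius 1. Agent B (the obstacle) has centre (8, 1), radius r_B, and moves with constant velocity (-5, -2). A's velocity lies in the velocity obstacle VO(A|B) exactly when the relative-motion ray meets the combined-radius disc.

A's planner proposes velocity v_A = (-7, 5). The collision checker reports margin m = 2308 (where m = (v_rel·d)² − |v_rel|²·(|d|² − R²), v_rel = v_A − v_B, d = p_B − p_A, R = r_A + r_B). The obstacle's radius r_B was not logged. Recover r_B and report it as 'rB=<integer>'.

m = 2308
d = (-1, 12);  v_rel = (-2, 7),  |v_rel|² = 53
v_rel×d = (-2)·(12) − (7)·(-1) = -17
since m = R²·53 − (-17)²:  R² = (289 + 2308) / 53 = 49
R = √49 = 7  ⇒  r_B = 7 − 1 = 6

rB=6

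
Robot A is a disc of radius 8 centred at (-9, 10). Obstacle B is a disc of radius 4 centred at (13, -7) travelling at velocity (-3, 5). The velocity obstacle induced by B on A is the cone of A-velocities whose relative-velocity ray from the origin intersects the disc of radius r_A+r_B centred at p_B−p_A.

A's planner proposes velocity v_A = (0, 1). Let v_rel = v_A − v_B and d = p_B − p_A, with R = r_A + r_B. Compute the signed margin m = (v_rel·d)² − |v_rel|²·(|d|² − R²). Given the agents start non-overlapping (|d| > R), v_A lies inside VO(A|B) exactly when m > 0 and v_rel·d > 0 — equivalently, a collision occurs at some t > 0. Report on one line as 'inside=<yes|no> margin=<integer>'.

d = (22, -17),  |d|² = 773;  R = 8+4 = 12,  c = 773−12² = 629
v_rel = (3, -4),  |v_rel|² = 25;  v_rel·d = (3)·(22) + (-4)·(-17) = 134
25·t² − 268·t + 629 = 0  ⇒  m = 134² − 25·629 = 2231
m = 2231 > 0,  v_rel·d = 134 > 0  ⇒  inside

inside=yes margin=2231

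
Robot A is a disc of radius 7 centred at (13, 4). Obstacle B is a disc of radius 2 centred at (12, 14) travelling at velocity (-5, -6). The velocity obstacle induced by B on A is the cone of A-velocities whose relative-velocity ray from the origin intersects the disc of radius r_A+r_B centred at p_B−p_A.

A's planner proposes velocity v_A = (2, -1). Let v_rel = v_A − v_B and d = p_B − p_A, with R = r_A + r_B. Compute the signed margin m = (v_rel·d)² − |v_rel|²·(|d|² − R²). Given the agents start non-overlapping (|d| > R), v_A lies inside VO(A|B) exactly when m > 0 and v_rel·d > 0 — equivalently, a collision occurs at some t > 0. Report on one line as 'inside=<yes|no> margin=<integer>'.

d = (-1, 10),  |d|² = 101;  R = 7+2 = 9,  c = 101−9² = 20
v_rel = (7, 5),  |v_rel|² = 74;  v_rel·d = (7)·(-1) + (5)·(10) = 43
74·t² − 86·t + 20 = 0  ⇒  m = 43² − 74·20 = 369
m = 369 > 0,  v_rel·d = 43 > 0  ⇒  inside

inside=yes margin=369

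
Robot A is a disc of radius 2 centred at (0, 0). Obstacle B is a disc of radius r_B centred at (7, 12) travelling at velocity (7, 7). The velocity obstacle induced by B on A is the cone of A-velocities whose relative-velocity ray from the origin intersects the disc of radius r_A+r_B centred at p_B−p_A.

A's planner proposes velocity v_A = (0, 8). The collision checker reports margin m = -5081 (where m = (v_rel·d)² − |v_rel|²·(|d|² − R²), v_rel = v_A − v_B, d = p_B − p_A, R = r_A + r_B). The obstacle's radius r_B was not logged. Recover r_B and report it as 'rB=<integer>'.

m = -5081
d = (7, 12);  v_rel = (-7, 1),  |v_rel|² = 50
v_rel×d = (-7)·(12) − (1)·(7) = -91
since m = R²·50 − (-91)²:  R² = (8281 + -5081) / 50 = 64
R = √64 = 8  ⇒  r_B = 8 − 2 = 6

rB=6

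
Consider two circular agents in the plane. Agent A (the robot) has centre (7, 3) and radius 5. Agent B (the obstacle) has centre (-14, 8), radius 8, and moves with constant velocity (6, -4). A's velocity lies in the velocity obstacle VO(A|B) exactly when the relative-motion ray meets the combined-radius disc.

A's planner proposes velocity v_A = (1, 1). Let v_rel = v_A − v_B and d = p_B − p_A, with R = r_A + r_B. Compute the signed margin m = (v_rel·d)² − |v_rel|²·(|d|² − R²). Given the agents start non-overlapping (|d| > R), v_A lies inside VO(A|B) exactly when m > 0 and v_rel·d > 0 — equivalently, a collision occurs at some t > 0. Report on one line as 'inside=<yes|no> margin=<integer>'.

d = (-21, 5),  |d|² = 466;  R = 5+8 = 13,  c = 466−13² = 297
v_rel = (-5, 5),  |v_rel|² = 50;  v_rel·d = (-5)·(-21) + (5)·(5) = 130
50·t² − 260·t + 297 = 0  ⇒  m = 130² − 50·297 = 2050
m = 2050 > 0,  v_rel·d = 130 > 0  ⇒  inside

inside=yes margin=2050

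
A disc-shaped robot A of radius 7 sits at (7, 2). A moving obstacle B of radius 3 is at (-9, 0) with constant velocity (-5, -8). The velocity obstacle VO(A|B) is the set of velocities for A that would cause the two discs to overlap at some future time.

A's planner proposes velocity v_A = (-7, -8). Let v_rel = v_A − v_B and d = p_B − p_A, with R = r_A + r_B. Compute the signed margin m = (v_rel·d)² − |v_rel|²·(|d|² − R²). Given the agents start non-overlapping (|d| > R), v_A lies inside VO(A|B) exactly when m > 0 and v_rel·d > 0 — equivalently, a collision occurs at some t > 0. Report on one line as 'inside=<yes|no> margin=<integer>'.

d = (-16, -2),  |d|² = 260;  R = 7+3 = 10,  c = 260−10² = 160
v_rel = (-2, 0),  |v_rel|² = 4;  v_rel·d = (-2)·(-16) + (0)·(-2) = 32
4·t² − 64·t + 160 = 0  ⇒  m = 32² − 4·160 = 384
m = 384 > 0,  v_rel·d = 32 > 0  ⇒  inside

inside=yes margin=384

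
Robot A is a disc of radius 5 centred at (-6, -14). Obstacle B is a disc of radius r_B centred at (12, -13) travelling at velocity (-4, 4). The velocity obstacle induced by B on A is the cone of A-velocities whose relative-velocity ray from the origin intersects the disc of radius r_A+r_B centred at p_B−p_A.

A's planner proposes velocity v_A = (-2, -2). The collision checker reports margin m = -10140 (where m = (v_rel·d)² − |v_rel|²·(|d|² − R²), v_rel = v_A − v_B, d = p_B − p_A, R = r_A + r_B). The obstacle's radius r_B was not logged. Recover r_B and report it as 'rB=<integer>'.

m = -10140
d = (18, 1);  v_rel = (2, -6),  |v_rel|² = 40
v_rel×d = (2)·(1) − (-6)·(18) = 110
since m = R²·40 − 110²:  R² = (12100 + -10140) / 40 = 49
R = √49 = 7  ⇒  r_B = 7 − 5 = 2

rB=2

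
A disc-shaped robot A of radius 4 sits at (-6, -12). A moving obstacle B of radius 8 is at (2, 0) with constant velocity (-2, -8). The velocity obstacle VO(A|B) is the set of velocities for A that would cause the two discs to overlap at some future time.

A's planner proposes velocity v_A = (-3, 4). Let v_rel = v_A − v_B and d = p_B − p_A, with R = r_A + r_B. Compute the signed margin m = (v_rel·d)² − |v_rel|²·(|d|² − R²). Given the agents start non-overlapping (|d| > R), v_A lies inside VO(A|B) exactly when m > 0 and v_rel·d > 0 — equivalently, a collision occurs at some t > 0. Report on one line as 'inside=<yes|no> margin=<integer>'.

d = (8, 12),  |d|² = 208;  R = 4+8 = 12,  c = 208−12² = 64
v_rel = (-1, 12),  |v_rel|² = 145;  v_rel·d = (-1)·(8) + (12)·(12) = 136
145·t² − 272·t + 64 = 0  ⇒  m = 136² − 145·64 = 9216
m = 9216 > 0,  v_rel·d = 136 > 0  ⇒  inside

inside=yes margin=9216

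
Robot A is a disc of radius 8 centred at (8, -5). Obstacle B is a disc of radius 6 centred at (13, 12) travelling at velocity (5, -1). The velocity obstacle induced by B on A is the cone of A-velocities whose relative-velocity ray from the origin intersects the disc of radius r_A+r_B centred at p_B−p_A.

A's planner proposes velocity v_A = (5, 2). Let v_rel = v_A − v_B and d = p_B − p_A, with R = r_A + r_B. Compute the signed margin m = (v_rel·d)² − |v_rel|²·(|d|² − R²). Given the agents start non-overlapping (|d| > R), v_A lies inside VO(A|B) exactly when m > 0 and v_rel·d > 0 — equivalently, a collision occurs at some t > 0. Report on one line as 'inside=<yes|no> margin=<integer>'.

d = (5, 17),  |d|² = 314;  R = 8+6 = 14,  c = 314−14² = 118
v_rel = (0, 3),  |v_rel|² = 9;  v_rel·d = (0)·(5) + (3)·(17) = 51
9·t² − 102·t + 118 = 0  ⇒  m = 51² − 9·118 = 1539
m = 1539 > 0,  v_rel·d = 51 > 0  ⇒  inside

inside=yes margin=1539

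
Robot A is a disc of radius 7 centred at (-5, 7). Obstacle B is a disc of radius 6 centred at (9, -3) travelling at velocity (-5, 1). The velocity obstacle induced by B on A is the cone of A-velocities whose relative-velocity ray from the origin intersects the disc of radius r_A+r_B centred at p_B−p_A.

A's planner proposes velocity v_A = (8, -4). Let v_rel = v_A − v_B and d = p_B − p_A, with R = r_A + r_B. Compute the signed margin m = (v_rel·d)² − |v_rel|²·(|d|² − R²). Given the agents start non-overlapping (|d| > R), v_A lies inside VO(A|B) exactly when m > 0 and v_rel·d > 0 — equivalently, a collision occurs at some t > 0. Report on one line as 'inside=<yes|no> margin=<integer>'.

d = (14, -10),  |d|² = 296;  R = 7+6 = 13,  c = 296−13² = 127
v_rel = (13, -5),  |v_rel|² = 194;  v_rel·d = (13)·(14) + (-5)·(-10) = 232
194·t² − 464·t + 127 = 0  ⇒  m = 232² − 194·127 = 29186
m = 29186 > 0,  v_rel·d = 232 > 0  ⇒  inside

inside=yes margin=29186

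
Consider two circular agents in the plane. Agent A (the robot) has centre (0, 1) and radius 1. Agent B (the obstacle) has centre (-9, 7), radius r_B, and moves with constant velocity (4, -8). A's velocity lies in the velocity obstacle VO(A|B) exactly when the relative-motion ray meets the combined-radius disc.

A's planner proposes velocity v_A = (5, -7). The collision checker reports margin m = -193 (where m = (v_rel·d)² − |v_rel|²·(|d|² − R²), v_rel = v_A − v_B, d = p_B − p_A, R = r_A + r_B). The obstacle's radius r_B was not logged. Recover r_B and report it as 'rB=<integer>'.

m = -193
d = (-9, 6);  v_rel = (1, 1),  |v_rel|² = 2
v_rel×d = (1)·(6) − (1)·(-9) = 15
since m = R²·2 − 15²:  R² = (225 + -193) / 2 = 16
R = √16 = 4  ⇒  r_B = 4 − 1 = 3

rB=3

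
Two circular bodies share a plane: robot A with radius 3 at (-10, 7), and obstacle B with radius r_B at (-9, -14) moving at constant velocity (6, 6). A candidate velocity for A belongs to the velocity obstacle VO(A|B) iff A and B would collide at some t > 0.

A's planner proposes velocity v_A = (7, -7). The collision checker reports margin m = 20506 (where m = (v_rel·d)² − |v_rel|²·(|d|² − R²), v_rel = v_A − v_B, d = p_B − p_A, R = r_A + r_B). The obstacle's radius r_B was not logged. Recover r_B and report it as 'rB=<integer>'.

m = 20506
d = (1, -21);  v_rel = (1, -13),  |v_rel|² = 170
v_rel×d = (1)·(-21) − (-13)·(1) = -8
since m = R²·170 − (-8)²:  R² = (64 + 20506) / 170 = 121
R = √121 = 11  ⇒  r_B = 11 − 3 = 8

rB=8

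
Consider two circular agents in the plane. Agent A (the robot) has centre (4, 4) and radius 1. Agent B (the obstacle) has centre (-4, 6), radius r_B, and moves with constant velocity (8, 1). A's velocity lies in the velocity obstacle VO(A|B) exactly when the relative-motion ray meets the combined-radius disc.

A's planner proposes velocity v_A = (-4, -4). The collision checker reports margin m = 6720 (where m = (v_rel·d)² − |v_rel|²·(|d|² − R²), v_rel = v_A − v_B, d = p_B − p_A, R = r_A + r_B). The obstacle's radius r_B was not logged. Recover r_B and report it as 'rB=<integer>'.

m = 6720
d = (-8, 2);  v_rel = (-12, -5),  |v_rel|² = 169
v_rel×d = (-12)·(2) − (-5)·(-8) = -64
since m = R²·169 − (-64)²:  R² = (4096 + 6720) / 169 = 64
R = √64 = 8  ⇒  r_B = 8 − 1 = 7

rB=7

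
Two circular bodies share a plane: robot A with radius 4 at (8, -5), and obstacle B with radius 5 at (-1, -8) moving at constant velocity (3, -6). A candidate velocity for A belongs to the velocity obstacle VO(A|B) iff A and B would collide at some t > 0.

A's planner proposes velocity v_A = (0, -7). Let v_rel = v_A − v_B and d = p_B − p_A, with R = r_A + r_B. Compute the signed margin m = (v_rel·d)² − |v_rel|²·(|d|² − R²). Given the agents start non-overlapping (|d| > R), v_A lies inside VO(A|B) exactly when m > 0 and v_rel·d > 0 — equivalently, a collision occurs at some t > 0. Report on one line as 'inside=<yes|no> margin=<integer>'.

d = (-9, -3),  |d|² = 90;  R = 4+5 = 9,  c = 90−9² = 9
v_rel = (-3, -1),  |v_rel|² = 10;  v_rel·d = (-3)·(-9) + (-1)·(-3) = 30
10·t² − 60·t + 9 = 0  ⇒  m = 30² − 10·9 = 810
m = 810 > 0,  v_rel·d = 30 > 0  ⇒  inside

inside=yes margin=810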